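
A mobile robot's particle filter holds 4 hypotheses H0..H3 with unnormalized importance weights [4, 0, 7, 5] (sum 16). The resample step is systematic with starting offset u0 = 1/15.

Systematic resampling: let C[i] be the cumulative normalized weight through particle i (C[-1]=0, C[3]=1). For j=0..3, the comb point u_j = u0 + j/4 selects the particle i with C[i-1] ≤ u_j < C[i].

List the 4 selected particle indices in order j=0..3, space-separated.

C = [1/4, 1/4, 11/16, 1]
j=0: u_0=1/15 ∈ [0, 1/4) → index 0
j=1: u_1=19/60 ∈ [1/4, 11/16) → index 2
j=2: u_2=17/30 ∈ [1/4, 11/16) → index 2
j=3: u_3=49/60 ∈ [11/16, 1) → index 3

0 2 2 3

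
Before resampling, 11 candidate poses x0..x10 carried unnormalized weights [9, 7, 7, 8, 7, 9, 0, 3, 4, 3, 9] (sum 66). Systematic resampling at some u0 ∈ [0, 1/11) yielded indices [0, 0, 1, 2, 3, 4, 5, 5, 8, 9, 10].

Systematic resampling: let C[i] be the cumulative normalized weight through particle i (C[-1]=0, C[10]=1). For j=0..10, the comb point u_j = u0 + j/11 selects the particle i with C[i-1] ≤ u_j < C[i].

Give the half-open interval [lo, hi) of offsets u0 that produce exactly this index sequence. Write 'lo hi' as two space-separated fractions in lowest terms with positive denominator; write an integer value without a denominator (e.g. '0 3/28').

1/33 1/22

C = [3/22, 8/33, 23/66, 31/66, 19/33, 47/66, 47/66, 25/33, 9/11, 19/22, 1]
j=0 picked index 0: u0 ∈ [0, 3/22)
j=1 picked index 0: u0 ∈ [-1/11, 1/22)
j=2 picked index 1: u0 ∈ [-1/22, 2/33)
j=3 picked index 2: u0 ∈ [-1/33, 5/66)
j=4 picked index 3: u0 ∈ [-1/66, 7/66)
j=5 picked index 4: u0 ∈ [1/66, 4/33)
j=6 picked index 5: u0 ∈ [1/33, 1/6)
j=7 picked index 5: u0 ∈ [-2/33, 5/66)
j=8 picked index 8: u0 ∈ [1/33, 1/11)
j=9 picked index 9: u0 ∈ [0, 1/22)
j=10 picked index 10: u0 ∈ [-1/22, 1/11)
intersection: [1/33, 1/22)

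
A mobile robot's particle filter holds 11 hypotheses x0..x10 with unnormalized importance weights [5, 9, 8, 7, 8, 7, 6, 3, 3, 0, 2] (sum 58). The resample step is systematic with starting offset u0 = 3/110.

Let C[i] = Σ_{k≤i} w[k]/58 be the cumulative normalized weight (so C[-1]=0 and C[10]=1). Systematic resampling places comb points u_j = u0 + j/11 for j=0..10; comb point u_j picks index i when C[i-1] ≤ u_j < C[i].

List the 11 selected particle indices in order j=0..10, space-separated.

0 1 1 2 3 3 4 5 5 6 8

C = [5/58, 7/29, 11/29, 1/2, 37/58, 22/29, 25/29, 53/58, 28/29, 28/29, 1]
j=0: u_0=3/110 ∈ [0, 5/58) → index 0
j=1: u_1=13/110 ∈ [5/58, 7/29) → index 1
j=2: u_2=23/110 ∈ [5/58, 7/29) → index 1
j=3: u_3=3/10 ∈ [7/29, 11/29) → index 2
j=4: u_4=43/110 ∈ [11/29, 1/2) → index 3
j=5: u_5=53/110 ∈ [11/29, 1/2) → index 3
j=6: u_6=63/110 ∈ [1/2, 37/58) → index 4
j=7: u_7=73/110 ∈ [37/58, 22/29) → index 5
j=8: u_8=83/110 ∈ [37/58, 22/29) → index 5
j=9: u_9=93/110 ∈ [22/29, 25/29) → index 6
j=10: u_10=103/110 ∈ [53/58, 28/29) → index 8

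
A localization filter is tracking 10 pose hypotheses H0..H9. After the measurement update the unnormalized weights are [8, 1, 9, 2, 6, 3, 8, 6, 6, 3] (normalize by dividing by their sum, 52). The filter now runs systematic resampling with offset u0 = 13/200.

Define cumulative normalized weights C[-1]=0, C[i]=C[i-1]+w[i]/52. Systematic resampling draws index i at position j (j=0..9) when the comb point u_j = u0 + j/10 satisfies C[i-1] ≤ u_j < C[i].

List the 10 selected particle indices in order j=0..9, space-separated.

C = [2/13, 9/52, 9/26, 5/13, 1/2, 29/52, 37/52, 43/52, 49/52, 1]
j=0: u_0=13/200 ∈ [0, 2/13) → index 0
j=1: u_1=33/200 ∈ [2/13, 9/52) → index 1
j=2: u_2=53/200 ∈ [9/52, 9/26) → index 2
j=3: u_3=73/200 ∈ [9/26, 5/13) → index 3
j=4: u_4=93/200 ∈ [5/13, 1/2) → index 4
j=5: u_5=113/200 ∈ [29/52, 37/52) → index 6
j=6: u_6=133/200 ∈ [29/52, 37/52) → index 6
j=7: u_7=153/200 ∈ [37/52, 43/52) → index 7
j=8: u_8=173/200 ∈ [43/52, 49/52) → index 8
j=9: u_9=193/200 ∈ [49/52, 1) → index 9

0 1 2 3 4 6 6 7 8 9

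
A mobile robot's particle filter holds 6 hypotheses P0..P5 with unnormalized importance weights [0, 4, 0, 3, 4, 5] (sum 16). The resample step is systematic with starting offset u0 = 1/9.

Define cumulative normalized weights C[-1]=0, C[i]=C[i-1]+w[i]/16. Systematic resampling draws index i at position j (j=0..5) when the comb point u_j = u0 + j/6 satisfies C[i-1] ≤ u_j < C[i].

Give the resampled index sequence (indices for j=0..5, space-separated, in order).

C = [0, 1/4, 1/4, 7/16, 11/16, 1]
j=0: u_0=1/9 ∈ [0, 1/4) → index 1
j=1: u_1=5/18 ∈ [1/4, 7/16) → index 3
j=2: u_2=4/9 ∈ [7/16, 11/16) → index 4
j=3: u_3=11/18 ∈ [7/16, 11/16) → index 4
j=4: u_4=7/9 ∈ [11/16, 1) → index 5
j=5: u_5=17/18 ∈ [11/16, 1) → index 5

1 3 4 4 5 5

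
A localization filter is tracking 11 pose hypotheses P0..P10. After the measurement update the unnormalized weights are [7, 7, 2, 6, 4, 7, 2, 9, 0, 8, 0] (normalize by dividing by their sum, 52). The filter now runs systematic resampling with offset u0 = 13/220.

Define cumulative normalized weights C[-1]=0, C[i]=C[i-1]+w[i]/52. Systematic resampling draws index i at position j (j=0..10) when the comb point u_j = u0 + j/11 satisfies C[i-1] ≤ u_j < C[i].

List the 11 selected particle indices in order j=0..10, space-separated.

0 1 1 3 3 5 5 7 7 9 9

C = [7/52, 7/26, 4/13, 11/26, 1/2, 33/52, 35/52, 11/13, 11/13, 1, 1]
j=0: u_0=13/220 ∈ [0, 7/52) → index 0
j=1: u_1=3/20 ∈ [7/52, 7/26) → index 1
j=2: u_2=53/220 ∈ [7/52, 7/26) → index 1
j=3: u_3=73/220 ∈ [4/13, 11/26) → index 3
j=4: u_4=93/220 ∈ [4/13, 11/26) → index 3
j=5: u_5=113/220 ∈ [1/2, 33/52) → index 5
j=6: u_6=133/220 ∈ [1/2, 33/52) → index 5
j=7: u_7=153/220 ∈ [35/52, 11/13) → index 7
j=8: u_8=173/220 ∈ [35/52, 11/13) → index 7
j=9: u_9=193/220 ∈ [11/13, 1) → index 9
j=10: u_10=213/220 ∈ [11/13, 1) → index 9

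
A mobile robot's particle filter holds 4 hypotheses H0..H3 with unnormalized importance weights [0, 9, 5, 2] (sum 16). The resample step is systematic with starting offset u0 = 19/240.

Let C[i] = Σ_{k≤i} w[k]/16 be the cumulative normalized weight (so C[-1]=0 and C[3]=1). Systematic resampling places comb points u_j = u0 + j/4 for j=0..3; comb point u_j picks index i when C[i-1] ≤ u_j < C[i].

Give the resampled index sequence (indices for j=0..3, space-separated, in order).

1 1 2 2

C = [0, 9/16, 7/8, 1]
j=0: u_0=19/240 ∈ [0, 9/16) → index 1
j=1: u_1=79/240 ∈ [0, 9/16) → index 1
j=2: u_2=139/240 ∈ [9/16, 7/8) → index 2
j=3: u_3=199/240 ∈ [9/16, 7/8) → index 2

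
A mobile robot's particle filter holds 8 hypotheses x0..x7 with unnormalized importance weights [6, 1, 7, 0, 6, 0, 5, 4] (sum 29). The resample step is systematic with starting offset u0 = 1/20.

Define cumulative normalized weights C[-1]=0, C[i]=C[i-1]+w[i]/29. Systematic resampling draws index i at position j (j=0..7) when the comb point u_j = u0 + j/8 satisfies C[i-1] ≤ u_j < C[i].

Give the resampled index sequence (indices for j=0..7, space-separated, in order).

C = [6/29, 7/29, 14/29, 14/29, 20/29, 20/29, 25/29, 1]
j=0: u_0=1/20 ∈ [0, 6/29) → index 0
j=1: u_1=7/40 ∈ [0, 6/29) → index 0
j=2: u_2=3/10 ∈ [7/29, 14/29) → index 2
j=3: u_3=17/40 ∈ [7/29, 14/29) → index 2
j=4: u_4=11/20 ∈ [14/29, 20/29) → index 4
j=5: u_5=27/40 ∈ [14/29, 20/29) → index 4
j=6: u_6=4/5 ∈ [20/29, 25/29) → index 6
j=7: u_7=37/40 ∈ [25/29, 1) → index 7

0 0 2 2 4 4 6 7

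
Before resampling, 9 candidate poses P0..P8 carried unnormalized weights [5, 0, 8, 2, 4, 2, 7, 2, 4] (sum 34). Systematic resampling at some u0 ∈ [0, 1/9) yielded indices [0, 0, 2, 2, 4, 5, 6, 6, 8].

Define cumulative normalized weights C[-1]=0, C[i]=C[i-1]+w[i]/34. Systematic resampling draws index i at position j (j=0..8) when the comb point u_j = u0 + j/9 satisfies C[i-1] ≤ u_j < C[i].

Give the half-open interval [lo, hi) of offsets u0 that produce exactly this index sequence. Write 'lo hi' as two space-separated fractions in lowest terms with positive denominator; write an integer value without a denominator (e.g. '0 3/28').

1/306 11/306

C = [5/34, 5/34, 13/34, 15/34, 19/34, 21/34, 14/17, 15/17, 1]
j=0 picked index 0: u0 ∈ [0, 5/34)
j=1 picked index 0: u0 ∈ [-1/9, 11/306)
j=2 picked index 2: u0 ∈ [-23/306, 49/306)
j=3 picked index 2: u0 ∈ [-19/102, 5/102)
j=4 picked index 4: u0 ∈ [-1/306, 35/306)
j=5 picked index 5: u0 ∈ [1/306, 19/306)
j=6 picked index 6: u0 ∈ [-5/102, 8/51)
j=7 picked index 6: u0 ∈ [-49/306, 7/153)
j=8 picked index 8: u0 ∈ [-1/153, 1/9)
intersection: [1/306, 11/306)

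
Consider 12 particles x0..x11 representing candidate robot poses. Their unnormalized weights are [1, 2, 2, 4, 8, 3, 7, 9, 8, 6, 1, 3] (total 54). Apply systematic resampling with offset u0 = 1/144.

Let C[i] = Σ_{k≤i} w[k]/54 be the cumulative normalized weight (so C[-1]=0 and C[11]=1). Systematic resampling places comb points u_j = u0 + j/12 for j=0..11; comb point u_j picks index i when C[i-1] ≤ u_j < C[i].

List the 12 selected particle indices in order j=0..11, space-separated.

0 2 4 4 5 6 7 7 8 8 9 9

C = [1/54, 1/18, 5/54, 1/6, 17/54, 10/27, 1/2, 2/3, 22/27, 25/27, 17/18, 1]
j=0: u_0=1/144 ∈ [0, 1/54) → index 0
j=1: u_1=13/144 ∈ [1/18, 5/54) → index 2
j=2: u_2=25/144 ∈ [1/6, 17/54) → index 4
j=3: u_3=37/144 ∈ [1/6, 17/54) → index 4
j=4: u_4=49/144 ∈ [17/54, 10/27) → index 5
j=5: u_5=61/144 ∈ [10/27, 1/2) → index 6
j=6: u_6=73/144 ∈ [1/2, 2/3) → index 7
j=7: u_7=85/144 ∈ [1/2, 2/3) → index 7
j=8: u_8=97/144 ∈ [2/3, 22/27) → index 8
j=9: u_9=109/144 ∈ [2/3, 22/27) → index 8
j=10: u_10=121/144 ∈ [22/27, 25/27) → index 9
j=11: u_11=133/144 ∈ [22/27, 25/27) → index 9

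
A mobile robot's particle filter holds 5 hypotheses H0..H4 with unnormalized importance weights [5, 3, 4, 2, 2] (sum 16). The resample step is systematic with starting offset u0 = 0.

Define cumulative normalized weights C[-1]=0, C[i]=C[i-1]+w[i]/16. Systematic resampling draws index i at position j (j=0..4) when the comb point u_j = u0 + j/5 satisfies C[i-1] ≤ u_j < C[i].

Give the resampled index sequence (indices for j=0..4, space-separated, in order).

C = [5/16, 1/2, 3/4, 7/8, 1]
j=0: u_0=0 ∈ [0, 5/16) → index 0
j=1: u_1=1/5 ∈ [0, 5/16) → index 0
j=2: u_2=2/5 ∈ [5/16, 1/2) → index 1
j=3: u_3=3/5 ∈ [1/2, 3/4) → index 2
j=4: u_4=4/5 ∈ [3/4, 7/8) → index 3

0 0 1 2 3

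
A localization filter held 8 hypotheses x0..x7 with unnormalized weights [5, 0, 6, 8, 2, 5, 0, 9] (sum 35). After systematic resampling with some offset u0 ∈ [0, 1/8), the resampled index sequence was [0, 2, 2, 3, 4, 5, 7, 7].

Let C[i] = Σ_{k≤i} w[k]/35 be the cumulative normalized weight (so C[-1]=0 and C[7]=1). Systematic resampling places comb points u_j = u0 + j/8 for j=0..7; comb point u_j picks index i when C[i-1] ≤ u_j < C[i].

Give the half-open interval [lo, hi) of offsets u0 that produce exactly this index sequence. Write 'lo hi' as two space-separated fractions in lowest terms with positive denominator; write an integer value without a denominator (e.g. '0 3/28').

C = [1/7, 1/7, 11/35, 19/35, 3/5, 26/35, 26/35, 1]
j=0 picked index 0: u0 ∈ [0, 1/7)
j=1 picked index 2: u0 ∈ [1/56, 53/280)
j=2 picked index 2: u0 ∈ [-3/28, 9/140)
j=3 picked index 3: u0 ∈ [-17/280, 47/280)
j=4 picked index 4: u0 ∈ [3/70, 1/10)
j=5 picked index 5: u0 ∈ [-1/40, 33/280)
j=6 picked index 7: u0 ∈ [-1/140, 1/4)
j=7 picked index 7: u0 ∈ [-37/280, 1/8)
intersection: [3/70, 9/140)

3/70 9/140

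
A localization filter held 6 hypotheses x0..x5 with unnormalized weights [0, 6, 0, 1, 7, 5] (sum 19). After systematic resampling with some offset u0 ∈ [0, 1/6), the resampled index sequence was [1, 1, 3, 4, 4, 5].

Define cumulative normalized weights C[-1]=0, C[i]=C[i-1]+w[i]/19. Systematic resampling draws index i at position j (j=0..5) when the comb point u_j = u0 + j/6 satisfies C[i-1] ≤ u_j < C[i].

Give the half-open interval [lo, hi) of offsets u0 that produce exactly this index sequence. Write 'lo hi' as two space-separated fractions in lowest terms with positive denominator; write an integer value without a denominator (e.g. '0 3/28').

C = [0, 6/19, 6/19, 7/19, 14/19, 1]
j=0 picked index 1: u0 ∈ [0, 6/19)
j=1 picked index 1: u0 ∈ [-1/6, 17/114)
j=2 picked index 3: u0 ∈ [-1/57, 2/57)
j=3 picked index 4: u0 ∈ [-5/38, 9/38)
j=4 picked index 4: u0 ∈ [-17/57, 4/57)
j=5 picked index 5: u0 ∈ [-11/114, 1/6)
intersection: [0, 2/57)

0 2/57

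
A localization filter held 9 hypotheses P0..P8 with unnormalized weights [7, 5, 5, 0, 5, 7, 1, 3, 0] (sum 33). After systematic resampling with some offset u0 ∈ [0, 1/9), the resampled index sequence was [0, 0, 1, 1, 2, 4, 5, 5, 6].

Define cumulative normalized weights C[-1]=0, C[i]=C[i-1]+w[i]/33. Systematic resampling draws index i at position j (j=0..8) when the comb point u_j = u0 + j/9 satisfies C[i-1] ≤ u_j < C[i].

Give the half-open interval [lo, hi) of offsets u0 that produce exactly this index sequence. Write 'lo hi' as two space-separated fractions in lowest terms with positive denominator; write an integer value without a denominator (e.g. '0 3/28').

C = [7/33, 4/11, 17/33, 17/33, 2/3, 29/33, 10/11, 1, 1]
j=0 picked index 0: u0 ∈ [0, 7/33)
j=1 picked index 0: u0 ∈ [-1/9, 10/99)
j=2 picked index 1: u0 ∈ [-1/99, 14/99)
j=3 picked index 1: u0 ∈ [-4/33, 1/33)
j=4 picked index 2: u0 ∈ [-8/99, 7/99)
j=5 picked index 4: u0 ∈ [-4/99, 1/9)
j=6 picked index 5: u0 ∈ [0, 7/33)
j=7 picked index 5: u0 ∈ [-1/9, 10/99)
j=8 picked index 6: u0 ∈ [-1/99, 2/99)
intersection: [0, 2/99)

0 2/99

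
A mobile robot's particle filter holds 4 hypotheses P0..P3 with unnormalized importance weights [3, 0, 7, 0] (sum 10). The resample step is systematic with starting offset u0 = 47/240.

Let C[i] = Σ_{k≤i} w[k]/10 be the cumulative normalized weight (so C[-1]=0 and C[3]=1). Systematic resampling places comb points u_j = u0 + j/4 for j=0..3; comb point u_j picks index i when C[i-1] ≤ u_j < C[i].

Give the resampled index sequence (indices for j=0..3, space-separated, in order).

0 2 2 2

C = [3/10, 3/10, 1, 1]
j=0: u_0=47/240 ∈ [0, 3/10) → index 0
j=1: u_1=107/240 ∈ [3/10, 1) → index 2
j=2: u_2=167/240 ∈ [3/10, 1) → index 2
j=3: u_3=227/240 ∈ [3/10, 1) → index 2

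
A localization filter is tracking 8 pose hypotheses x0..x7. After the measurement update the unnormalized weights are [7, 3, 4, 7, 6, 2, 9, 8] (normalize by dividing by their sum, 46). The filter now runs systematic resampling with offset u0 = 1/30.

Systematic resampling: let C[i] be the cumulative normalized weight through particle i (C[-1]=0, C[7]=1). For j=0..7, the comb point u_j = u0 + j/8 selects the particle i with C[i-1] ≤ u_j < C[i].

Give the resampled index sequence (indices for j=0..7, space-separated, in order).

0 1 2 3 4 6 6 7

C = [7/46, 5/23, 7/23, 21/46, 27/46, 29/46, 19/23, 1]
j=0: u_0=1/30 ∈ [0, 7/46) → index 0
j=1: u_1=19/120 ∈ [7/46, 5/23) → index 1
j=2: u_2=17/60 ∈ [5/23, 7/23) → index 2
j=3: u_3=49/120 ∈ [7/23, 21/46) → index 3
j=4: u_4=8/15 ∈ [21/46, 27/46) → index 4
j=5: u_5=79/120 ∈ [29/46, 19/23) → index 6
j=6: u_6=47/60 ∈ [29/46, 19/23) → index 6
j=7: u_7=109/120 ∈ [19/23, 1) → index 7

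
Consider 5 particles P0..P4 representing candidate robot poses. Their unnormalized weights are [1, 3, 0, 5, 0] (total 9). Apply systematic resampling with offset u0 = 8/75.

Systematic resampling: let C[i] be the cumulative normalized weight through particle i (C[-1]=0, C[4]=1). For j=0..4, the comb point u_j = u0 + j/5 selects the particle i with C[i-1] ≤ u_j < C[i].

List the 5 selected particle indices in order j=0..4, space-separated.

C = [1/9, 4/9, 4/9, 1, 1]
j=0: u_0=8/75 ∈ [0, 1/9) → index 0
j=1: u_1=23/75 ∈ [1/9, 4/9) → index 1
j=2: u_2=38/75 ∈ [4/9, 1) → index 3
j=3: u_3=53/75 ∈ [4/9, 1) → index 3
j=4: u_4=68/75 ∈ [4/9, 1) → index 3

0 1 3 3 3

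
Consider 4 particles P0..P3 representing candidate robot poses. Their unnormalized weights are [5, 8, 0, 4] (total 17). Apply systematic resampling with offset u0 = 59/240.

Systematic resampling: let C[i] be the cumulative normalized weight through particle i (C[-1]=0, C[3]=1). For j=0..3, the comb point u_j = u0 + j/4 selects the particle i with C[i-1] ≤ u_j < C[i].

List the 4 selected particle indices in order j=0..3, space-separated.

0 1 1 3

C = [5/17, 13/17, 13/17, 1]
j=0: u_0=59/240 ∈ [0, 5/17) → index 0
j=1: u_1=119/240 ∈ [5/17, 13/17) → index 1
j=2: u_2=179/240 ∈ [5/17, 13/17) → index 1
j=3: u_3=239/240 ∈ [13/17, 1) → index 3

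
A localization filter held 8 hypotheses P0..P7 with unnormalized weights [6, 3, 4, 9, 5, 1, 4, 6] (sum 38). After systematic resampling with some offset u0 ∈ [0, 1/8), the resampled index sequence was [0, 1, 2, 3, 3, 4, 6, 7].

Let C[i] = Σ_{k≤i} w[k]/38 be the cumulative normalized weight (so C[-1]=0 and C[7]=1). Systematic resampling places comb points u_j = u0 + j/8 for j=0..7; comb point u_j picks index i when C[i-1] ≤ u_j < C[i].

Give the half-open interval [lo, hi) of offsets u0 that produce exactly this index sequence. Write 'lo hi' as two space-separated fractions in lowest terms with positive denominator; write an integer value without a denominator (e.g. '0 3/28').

C = [3/19, 9/38, 13/38, 11/19, 27/38, 14/19, 16/19, 1]
j=0 picked index 0: u0 ∈ [0, 3/19)
j=1 picked index 1: u0 ∈ [5/152, 17/152)
j=2 picked index 2: u0 ∈ [-1/76, 7/76)
j=3 picked index 3: u0 ∈ [-5/152, 31/152)
j=4 picked index 3: u0 ∈ [-3/19, 3/38)
j=5 picked index 4: u0 ∈ [-7/152, 13/152)
j=6 picked index 6: u0 ∈ [-1/76, 7/76)
j=7 picked index 7: u0 ∈ [-5/152, 1/8)
intersection: [5/152, 3/38)

5/152 3/38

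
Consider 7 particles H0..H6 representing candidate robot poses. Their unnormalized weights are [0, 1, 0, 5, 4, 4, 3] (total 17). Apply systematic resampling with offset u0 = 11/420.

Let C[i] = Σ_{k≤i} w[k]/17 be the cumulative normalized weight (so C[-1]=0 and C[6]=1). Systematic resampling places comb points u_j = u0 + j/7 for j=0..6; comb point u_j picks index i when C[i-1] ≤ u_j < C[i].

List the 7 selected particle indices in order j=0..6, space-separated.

1 3 3 4 5 5 6

C = [0, 1/17, 1/17, 6/17, 10/17, 14/17, 1]
j=0: u_0=11/420 ∈ [0, 1/17) → index 1
j=1: u_1=71/420 ∈ [1/17, 6/17) → index 3
j=2: u_2=131/420 ∈ [1/17, 6/17) → index 3
j=3: u_3=191/420 ∈ [6/17, 10/17) → index 4
j=4: u_4=251/420 ∈ [10/17, 14/17) → index 5
j=5: u_5=311/420 ∈ [10/17, 14/17) → index 5
j=6: u_6=53/60 ∈ [14/17, 1) → index 6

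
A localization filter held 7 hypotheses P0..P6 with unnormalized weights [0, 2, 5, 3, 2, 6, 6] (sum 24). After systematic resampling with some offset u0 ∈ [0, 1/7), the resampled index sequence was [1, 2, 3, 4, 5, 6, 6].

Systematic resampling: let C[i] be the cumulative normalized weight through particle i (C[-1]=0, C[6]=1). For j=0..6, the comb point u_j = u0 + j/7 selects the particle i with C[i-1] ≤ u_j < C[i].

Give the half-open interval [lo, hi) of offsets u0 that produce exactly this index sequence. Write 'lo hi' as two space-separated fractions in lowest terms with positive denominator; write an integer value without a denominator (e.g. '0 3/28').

C = [0, 1/12, 7/24, 5/12, 1/2, 3/4, 1]
j=0 picked index 1: u0 ∈ [0, 1/12)
j=1 picked index 2: u0 ∈ [-5/84, 25/168)
j=2 picked index 3: u0 ∈ [1/168, 11/84)
j=3 picked index 4: u0 ∈ [-1/84, 1/14)
j=4 picked index 5: u0 ∈ [-1/14, 5/28)
j=5 picked index 6: u0 ∈ [1/28, 2/7)
j=6 picked index 6: u0 ∈ [-3/28, 1/7)
intersection: [1/28, 1/14)

1/28 1/14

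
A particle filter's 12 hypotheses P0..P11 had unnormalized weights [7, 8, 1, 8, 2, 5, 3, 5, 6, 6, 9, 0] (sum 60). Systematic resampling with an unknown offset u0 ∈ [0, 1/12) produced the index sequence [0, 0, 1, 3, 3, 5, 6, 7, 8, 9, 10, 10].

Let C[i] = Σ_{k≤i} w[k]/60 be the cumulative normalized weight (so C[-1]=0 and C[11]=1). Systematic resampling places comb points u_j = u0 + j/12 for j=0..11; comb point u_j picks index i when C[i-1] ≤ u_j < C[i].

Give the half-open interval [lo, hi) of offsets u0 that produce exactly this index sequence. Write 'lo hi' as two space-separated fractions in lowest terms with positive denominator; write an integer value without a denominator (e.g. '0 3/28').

1/60 1/30

C = [7/60, 1/4, 4/15, 2/5, 13/30, 31/60, 17/30, 13/20, 3/4, 17/20, 1, 1]
j=0 picked index 0: u0 ∈ [0, 7/60)
j=1 picked index 0: u0 ∈ [-1/12, 1/30)
j=2 picked index 1: u0 ∈ [-1/20, 1/12)
j=3 picked index 3: u0 ∈ [1/60, 3/20)
j=4 picked index 3: u0 ∈ [-1/15, 1/15)
j=5 picked index 5: u0 ∈ [1/60, 1/10)
j=6 picked index 6: u0 ∈ [1/60, 1/15)
j=7 picked index 7: u0 ∈ [-1/60, 1/15)
j=8 picked index 8: u0 ∈ [-1/60, 1/12)
j=9 picked index 9: u0 ∈ [0, 1/10)
j=10 picked index 10: u0 ∈ [1/60, 1/6)
j=11 picked index 10: u0 ∈ [-1/15, 1/12)
intersection: [1/60, 1/30)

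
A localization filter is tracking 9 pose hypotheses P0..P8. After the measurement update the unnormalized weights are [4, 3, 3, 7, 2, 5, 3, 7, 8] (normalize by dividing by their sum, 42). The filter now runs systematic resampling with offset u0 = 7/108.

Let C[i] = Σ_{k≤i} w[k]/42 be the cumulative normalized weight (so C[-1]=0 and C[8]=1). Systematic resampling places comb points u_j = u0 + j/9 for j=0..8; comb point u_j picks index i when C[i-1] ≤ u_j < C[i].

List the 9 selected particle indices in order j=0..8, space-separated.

C = [2/21, 1/6, 5/21, 17/42, 19/42, 4/7, 9/14, 17/21, 1]
j=0: u_0=7/108 ∈ [0, 2/21) → index 0
j=1: u_1=19/108 ∈ [1/6, 5/21) → index 2
j=2: u_2=31/108 ∈ [5/21, 17/42) → index 3
j=3: u_3=43/108 ∈ [5/21, 17/42) → index 3
j=4: u_4=55/108 ∈ [19/42, 4/7) → index 5
j=5: u_5=67/108 ∈ [4/7, 9/14) → index 6
j=6: u_6=79/108 ∈ [9/14, 17/21) → index 7
j=7: u_7=91/108 ∈ [17/21, 1) → index 8
j=8: u_8=103/108 ∈ [17/21, 1) → index 8

0 2 3 3 5 6 7 8 8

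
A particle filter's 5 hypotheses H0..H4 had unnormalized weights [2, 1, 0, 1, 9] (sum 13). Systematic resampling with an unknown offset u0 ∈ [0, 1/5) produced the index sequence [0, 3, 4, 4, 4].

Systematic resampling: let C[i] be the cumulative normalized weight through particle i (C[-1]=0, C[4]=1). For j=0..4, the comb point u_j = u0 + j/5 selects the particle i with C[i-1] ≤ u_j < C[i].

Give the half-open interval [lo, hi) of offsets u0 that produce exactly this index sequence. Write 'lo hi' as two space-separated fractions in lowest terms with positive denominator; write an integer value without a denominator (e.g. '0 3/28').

2/65 7/65

C = [2/13, 3/13, 3/13, 4/13, 1]
j=0 picked index 0: u0 ∈ [0, 2/13)
j=1 picked index 3: u0 ∈ [2/65, 7/65)
j=2 picked index 4: u0 ∈ [-6/65, 3/5)
j=3 picked index 4: u0 ∈ [-19/65, 2/5)
j=4 picked index 4: u0 ∈ [-32/65, 1/5)
intersection: [2/65, 7/65)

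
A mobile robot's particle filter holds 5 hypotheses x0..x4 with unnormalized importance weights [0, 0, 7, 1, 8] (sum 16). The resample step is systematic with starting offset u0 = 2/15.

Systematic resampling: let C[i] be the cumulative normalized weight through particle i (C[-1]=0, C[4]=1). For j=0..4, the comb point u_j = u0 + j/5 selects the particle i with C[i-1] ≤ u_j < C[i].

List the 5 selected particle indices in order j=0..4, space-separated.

C = [0, 0, 7/16, 1/2, 1]
j=0: u_0=2/15 ∈ [0, 7/16) → index 2
j=1: u_1=1/3 ∈ [0, 7/16) → index 2
j=2: u_2=8/15 ∈ [1/2, 1) → index 4
j=3: u_3=11/15 ∈ [1/2, 1) → index 4
j=4: u_4=14/15 ∈ [1/2, 1) → index 4

2 2 4 4 4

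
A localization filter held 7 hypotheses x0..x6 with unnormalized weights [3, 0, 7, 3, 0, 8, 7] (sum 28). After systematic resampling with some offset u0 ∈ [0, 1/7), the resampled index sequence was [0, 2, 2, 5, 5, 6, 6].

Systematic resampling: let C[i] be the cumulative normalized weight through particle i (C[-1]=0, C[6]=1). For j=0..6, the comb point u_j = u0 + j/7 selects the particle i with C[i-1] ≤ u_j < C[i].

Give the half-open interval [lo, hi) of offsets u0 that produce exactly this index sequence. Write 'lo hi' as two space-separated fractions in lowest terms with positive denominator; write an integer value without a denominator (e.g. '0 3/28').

C = [3/28, 3/28, 5/14, 13/28, 13/28, 3/4, 1]
j=0 picked index 0: u0 ∈ [0, 3/28)
j=1 picked index 2: u0 ∈ [-1/28, 3/14)
j=2 picked index 2: u0 ∈ [-5/28, 1/14)
j=3 picked index 5: u0 ∈ [1/28, 9/28)
j=4 picked index 5: u0 ∈ [-3/28, 5/28)
j=5 picked index 6: u0 ∈ [1/28, 2/7)
j=6 picked index 6: u0 ∈ [-3/28, 1/7)
intersection: [1/28, 1/14)

1/28 1/14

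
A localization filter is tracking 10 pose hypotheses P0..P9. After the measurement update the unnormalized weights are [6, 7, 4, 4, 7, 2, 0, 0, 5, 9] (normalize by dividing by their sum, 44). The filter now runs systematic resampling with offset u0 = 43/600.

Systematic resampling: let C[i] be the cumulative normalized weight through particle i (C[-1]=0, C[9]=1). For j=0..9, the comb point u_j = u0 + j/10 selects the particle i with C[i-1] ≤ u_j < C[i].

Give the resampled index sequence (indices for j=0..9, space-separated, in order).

C = [3/22, 13/44, 17/44, 21/44, 7/11, 15/22, 15/22, 15/22, 35/44, 1]
j=0: u_0=43/600 ∈ [0, 3/22) → index 0
j=1: u_1=103/600 ∈ [3/22, 13/44) → index 1
j=2: u_2=163/600 ∈ [3/22, 13/44) → index 1
j=3: u_3=223/600 ∈ [13/44, 17/44) → index 2
j=4: u_4=283/600 ∈ [17/44, 21/44) → index 3
j=5: u_5=343/600 ∈ [21/44, 7/11) → index 4
j=6: u_6=403/600 ∈ [7/11, 15/22) → index 5
j=7: u_7=463/600 ∈ [15/22, 35/44) → index 8
j=8: u_8=523/600 ∈ [35/44, 1) → index 9
j=9: u_9=583/600 ∈ [35/44, 1) → index 9

0 1 1 2 3 4 5 8 9 9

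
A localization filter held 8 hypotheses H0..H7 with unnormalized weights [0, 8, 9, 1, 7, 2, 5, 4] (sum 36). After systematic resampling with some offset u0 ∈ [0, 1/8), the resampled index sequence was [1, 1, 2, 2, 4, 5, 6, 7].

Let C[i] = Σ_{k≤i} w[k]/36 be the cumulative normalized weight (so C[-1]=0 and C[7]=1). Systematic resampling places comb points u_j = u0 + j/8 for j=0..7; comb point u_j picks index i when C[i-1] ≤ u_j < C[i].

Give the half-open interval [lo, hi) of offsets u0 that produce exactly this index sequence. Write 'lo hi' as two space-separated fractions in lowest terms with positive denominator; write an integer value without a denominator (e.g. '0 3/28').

C = [0, 2/9, 17/36, 1/2, 25/36, 3/4, 8/9, 1]
j=0 picked index 1: u0 ∈ [0, 2/9)
j=1 picked index 1: u0 ∈ [-1/8, 7/72)
j=2 picked index 2: u0 ∈ [-1/36, 2/9)
j=3 picked index 2: u0 ∈ [-11/72, 7/72)
j=4 picked index 4: u0 ∈ [0, 7/36)
j=5 picked index 5: u0 ∈ [5/72, 1/8)
j=6 picked index 6: u0 ∈ [0, 5/36)
j=7 picked index 7: u0 ∈ [1/72, 1/8)
intersection: [5/72, 7/72)

5/72 7/72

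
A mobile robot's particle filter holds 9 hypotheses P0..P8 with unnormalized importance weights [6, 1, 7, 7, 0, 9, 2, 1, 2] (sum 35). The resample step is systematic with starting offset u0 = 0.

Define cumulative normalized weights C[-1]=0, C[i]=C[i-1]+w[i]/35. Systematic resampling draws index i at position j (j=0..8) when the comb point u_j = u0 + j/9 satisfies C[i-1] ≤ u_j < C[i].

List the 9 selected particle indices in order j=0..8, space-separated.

C = [6/35, 1/5, 2/5, 3/5, 3/5, 6/7, 32/35, 33/35, 1]
j=0: u_0=0 ∈ [0, 6/35) → index 0
j=1: u_1=1/9 ∈ [0, 6/35) → index 0
j=2: u_2=2/9 ∈ [1/5, 2/5) → index 2
j=3: u_3=1/3 ∈ [1/5, 2/5) → index 2
j=4: u_4=4/9 ∈ [2/5, 3/5) → index 3
j=5: u_5=5/9 ∈ [2/5, 3/5) → index 3
j=6: u_6=2/3 ∈ [3/5, 6/7) → index 5
j=7: u_7=7/9 ∈ [3/5, 6/7) → index 5
j=8: u_8=8/9 ∈ [6/7, 32/35) → index 6

0 0 2 2 3 3 5 5 6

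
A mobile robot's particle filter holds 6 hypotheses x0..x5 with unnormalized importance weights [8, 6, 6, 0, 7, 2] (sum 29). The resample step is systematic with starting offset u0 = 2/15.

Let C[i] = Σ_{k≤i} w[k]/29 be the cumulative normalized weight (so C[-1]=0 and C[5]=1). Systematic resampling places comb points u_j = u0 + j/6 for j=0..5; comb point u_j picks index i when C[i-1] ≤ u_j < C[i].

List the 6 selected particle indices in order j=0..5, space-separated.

C = [8/29, 14/29, 20/29, 20/29, 27/29, 1]
j=0: u_0=2/15 ∈ [0, 8/29) → index 0
j=1: u_1=3/10 ∈ [8/29, 14/29) → index 1
j=2: u_2=7/15 ∈ [8/29, 14/29) → index 1
j=3: u_3=19/30 ∈ [14/29, 20/29) → index 2
j=4: u_4=4/5 ∈ [20/29, 27/29) → index 4
j=5: u_5=29/30 ∈ [27/29, 1) → index 5

0 1 1 2 4 5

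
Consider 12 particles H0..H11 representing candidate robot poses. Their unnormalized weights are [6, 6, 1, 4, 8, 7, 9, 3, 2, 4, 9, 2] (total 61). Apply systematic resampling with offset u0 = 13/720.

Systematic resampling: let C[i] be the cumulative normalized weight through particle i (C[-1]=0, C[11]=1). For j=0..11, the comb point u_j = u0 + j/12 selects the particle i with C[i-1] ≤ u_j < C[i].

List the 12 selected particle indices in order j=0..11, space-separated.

0 1 1 3 4 5 5 6 7 9 10 10

C = [6/61, 12/61, 13/61, 17/61, 25/61, 32/61, 41/61, 44/61, 46/61, 50/61, 59/61, 1]
j=0: u_0=13/720 ∈ [0, 6/61) → index 0
j=1: u_1=73/720 ∈ [6/61, 12/61) → index 1
j=2: u_2=133/720 ∈ [6/61, 12/61) → index 1
j=3: u_3=193/720 ∈ [13/61, 17/61) → index 3
j=4: u_4=253/720 ∈ [17/61, 25/61) → index 4
j=5: u_5=313/720 ∈ [25/61, 32/61) → index 5
j=6: u_6=373/720 ∈ [25/61, 32/61) → index 5
j=7: u_7=433/720 ∈ [32/61, 41/61) → index 6
j=8: u_8=493/720 ∈ [41/61, 44/61) → index 7
j=9: u_9=553/720 ∈ [46/61, 50/61) → index 9
j=10: u_10=613/720 ∈ [50/61, 59/61) → index 10
j=11: u_11=673/720 ∈ [50/61, 59/61) → index 10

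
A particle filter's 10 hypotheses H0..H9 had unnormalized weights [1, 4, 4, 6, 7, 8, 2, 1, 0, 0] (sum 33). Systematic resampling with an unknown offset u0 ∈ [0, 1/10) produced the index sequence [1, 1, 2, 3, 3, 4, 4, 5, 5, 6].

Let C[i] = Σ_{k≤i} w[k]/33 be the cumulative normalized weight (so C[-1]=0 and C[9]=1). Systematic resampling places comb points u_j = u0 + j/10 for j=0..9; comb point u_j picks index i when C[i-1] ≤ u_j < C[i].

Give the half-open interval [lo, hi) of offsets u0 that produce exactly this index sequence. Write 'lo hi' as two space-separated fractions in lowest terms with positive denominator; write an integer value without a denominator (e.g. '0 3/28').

C = [1/33, 5/33, 3/11, 5/11, 2/3, 10/11, 32/33, 1, 1, 1]
j=0 picked index 1: u0 ∈ [1/33, 5/33)
j=1 picked index 1: u0 ∈ [-23/330, 17/330)
j=2 picked index 2: u0 ∈ [-8/165, 4/55)
j=3 picked index 3: u0 ∈ [-3/110, 17/110)
j=4 picked index 3: u0 ∈ [-7/55, 3/55)
j=5 picked index 4: u0 ∈ [-1/22, 1/6)
j=6 picked index 4: u0 ∈ [-8/55, 1/15)
j=7 picked index 5: u0 ∈ [-1/30, 23/110)
j=8 picked index 5: u0 ∈ [-2/15, 6/55)
j=9 picked index 6: u0 ∈ [1/110, 23/330)
intersection: [1/33, 17/330)

1/33 17/330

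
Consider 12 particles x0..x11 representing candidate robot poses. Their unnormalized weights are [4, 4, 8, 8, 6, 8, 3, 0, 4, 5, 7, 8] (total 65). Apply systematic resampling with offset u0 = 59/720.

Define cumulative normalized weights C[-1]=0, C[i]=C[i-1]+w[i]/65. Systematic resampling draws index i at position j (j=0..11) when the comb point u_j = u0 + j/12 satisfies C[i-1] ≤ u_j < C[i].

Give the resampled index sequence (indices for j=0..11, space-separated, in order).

C = [4/65, 8/65, 16/65, 24/65, 6/13, 38/65, 41/65, 41/65, 9/13, 10/13, 57/65, 1]
j=0: u_0=59/720 ∈ [4/65, 8/65) → index 1
j=1: u_1=119/720 ∈ [8/65, 16/65) → index 2
j=2: u_2=179/720 ∈ [16/65, 24/65) → index 3
j=3: u_3=239/720 ∈ [16/65, 24/65) → index 3
j=4: u_4=299/720 ∈ [24/65, 6/13) → index 4
j=5: u_5=359/720 ∈ [6/13, 38/65) → index 5
j=6: u_6=419/720 ∈ [6/13, 38/65) → index 5
j=7: u_7=479/720 ∈ [41/65, 9/13) → index 8
j=8: u_8=539/720 ∈ [9/13, 10/13) → index 9
j=9: u_9=599/720 ∈ [10/13, 57/65) → index 10
j=10: u_10=659/720 ∈ [57/65, 1) → index 11
j=11: u_11=719/720 ∈ [57/65, 1) → index 11

1 2 3 3 4 5 5 8 9 10 11 11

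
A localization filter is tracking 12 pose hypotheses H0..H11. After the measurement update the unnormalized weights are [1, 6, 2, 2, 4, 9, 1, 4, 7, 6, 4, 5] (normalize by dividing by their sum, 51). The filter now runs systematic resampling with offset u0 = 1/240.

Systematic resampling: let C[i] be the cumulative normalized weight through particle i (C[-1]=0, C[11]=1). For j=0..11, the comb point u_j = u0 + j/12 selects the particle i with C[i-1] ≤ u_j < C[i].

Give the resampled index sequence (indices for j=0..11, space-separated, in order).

C = [1/51, 7/51, 3/17, 11/51, 5/17, 8/17, 25/51, 29/51, 12/17, 14/17, 46/51, 1]
j=0: u_0=1/240 ∈ [0, 1/51) → index 0
j=1: u_1=7/80 ∈ [1/51, 7/51) → index 1
j=2: u_2=41/240 ∈ [7/51, 3/17) → index 2
j=3: u_3=61/240 ∈ [11/51, 5/17) → index 4
j=4: u_4=27/80 ∈ [5/17, 8/17) → index 5
j=5: u_5=101/240 ∈ [5/17, 8/17) → index 5
j=6: u_6=121/240 ∈ [25/51, 29/51) → index 7
j=7: u_7=47/80 ∈ [29/51, 12/17) → index 8
j=8: u_8=161/240 ∈ [29/51, 12/17) → index 8
j=9: u_9=181/240 ∈ [12/17, 14/17) → index 9
j=10: u_10=67/80 ∈ [14/17, 46/51) → index 10
j=11: u_11=221/240 ∈ [46/51, 1) → index 11

0 1 2 4 5 5 7 8 8 9 10 11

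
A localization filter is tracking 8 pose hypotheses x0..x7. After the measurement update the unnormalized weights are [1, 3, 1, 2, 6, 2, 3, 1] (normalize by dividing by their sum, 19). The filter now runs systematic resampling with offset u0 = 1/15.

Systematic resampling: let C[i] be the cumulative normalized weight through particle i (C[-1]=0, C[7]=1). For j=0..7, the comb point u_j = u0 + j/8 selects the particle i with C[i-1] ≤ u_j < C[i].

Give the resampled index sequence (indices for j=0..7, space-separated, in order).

1 1 3 4 4 5 6 6

C = [1/19, 4/19, 5/19, 7/19, 13/19, 15/19, 18/19, 1]
j=0: u_0=1/15 ∈ [1/19, 4/19) → index 1
j=1: u_1=23/120 ∈ [1/19, 4/19) → index 1
j=2: u_2=19/60 ∈ [5/19, 7/19) → index 3
j=3: u_3=53/120 ∈ [7/19, 13/19) → index 4
j=4: u_4=17/30 ∈ [7/19, 13/19) → index 4
j=5: u_5=83/120 ∈ [13/19, 15/19) → index 5
j=6: u_6=49/60 ∈ [15/19, 18/19) → index 6
j=7: u_7=113/120 ∈ [15/19, 18/19) → index 6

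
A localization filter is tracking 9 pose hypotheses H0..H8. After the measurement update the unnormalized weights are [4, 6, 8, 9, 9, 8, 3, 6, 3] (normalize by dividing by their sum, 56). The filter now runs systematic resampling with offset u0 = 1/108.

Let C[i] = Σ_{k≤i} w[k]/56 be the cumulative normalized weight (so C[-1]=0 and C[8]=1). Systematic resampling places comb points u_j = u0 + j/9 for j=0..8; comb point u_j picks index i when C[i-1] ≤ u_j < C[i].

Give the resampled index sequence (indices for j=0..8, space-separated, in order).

0 1 2 3 3 4 5 6 7

C = [1/14, 5/28, 9/28, 27/56, 9/14, 11/14, 47/56, 53/56, 1]
j=0: u_0=1/108 ∈ [0, 1/14) → index 0
j=1: u_1=13/108 ∈ [1/14, 5/28) → index 1
j=2: u_2=25/108 ∈ [5/28, 9/28) → index 2
j=3: u_3=37/108 ∈ [9/28, 27/56) → index 3
j=4: u_4=49/108 ∈ [9/28, 27/56) → index 3
j=5: u_5=61/108 ∈ [27/56, 9/14) → index 4
j=6: u_6=73/108 ∈ [9/14, 11/14) → index 5
j=7: u_7=85/108 ∈ [11/14, 47/56) → index 6
j=8: u_8=97/108 ∈ [47/56, 53/56) → index 7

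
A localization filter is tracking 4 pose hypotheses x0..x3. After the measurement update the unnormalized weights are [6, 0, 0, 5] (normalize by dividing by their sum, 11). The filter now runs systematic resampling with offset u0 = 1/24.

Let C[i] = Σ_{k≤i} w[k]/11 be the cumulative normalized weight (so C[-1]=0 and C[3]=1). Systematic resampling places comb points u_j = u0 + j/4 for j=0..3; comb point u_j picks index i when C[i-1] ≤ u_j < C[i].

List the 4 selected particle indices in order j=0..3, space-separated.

0 0 0 3

C = [6/11, 6/11, 6/11, 1]
j=0: u_0=1/24 ∈ [0, 6/11) → index 0
j=1: u_1=7/24 ∈ [0, 6/11) → index 0
j=2: u_2=13/24 ∈ [0, 6/11) → index 0
j=3: u_3=19/24 ∈ [6/11, 1) → index 3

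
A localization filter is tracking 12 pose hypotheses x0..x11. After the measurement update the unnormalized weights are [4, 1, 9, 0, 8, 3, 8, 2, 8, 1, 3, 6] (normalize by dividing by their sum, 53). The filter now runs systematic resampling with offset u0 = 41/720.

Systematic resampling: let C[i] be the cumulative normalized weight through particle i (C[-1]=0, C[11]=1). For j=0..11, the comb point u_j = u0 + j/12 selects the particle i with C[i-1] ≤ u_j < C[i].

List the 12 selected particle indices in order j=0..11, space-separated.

0 2 2 4 4 6 6 7 8 8 11 11

C = [4/53, 5/53, 14/53, 14/53, 22/53, 25/53, 33/53, 35/53, 43/53, 44/53, 47/53, 1]
j=0: u_0=41/720 ∈ [0, 4/53) → index 0
j=1: u_1=101/720 ∈ [5/53, 14/53) → index 2
j=2: u_2=161/720 ∈ [5/53, 14/53) → index 2
j=3: u_3=221/720 ∈ [14/53, 22/53) → index 4
j=4: u_4=281/720 ∈ [14/53, 22/53) → index 4
j=5: u_5=341/720 ∈ [25/53, 33/53) → index 6
j=6: u_6=401/720 ∈ [25/53, 33/53) → index 6
j=7: u_7=461/720 ∈ [33/53, 35/53) → index 7
j=8: u_8=521/720 ∈ [35/53, 43/53) → index 8
j=9: u_9=581/720 ∈ [35/53, 43/53) → index 8
j=10: u_10=641/720 ∈ [47/53, 1) → index 11
j=11: u_11=701/720 ∈ [47/53, 1) → index 11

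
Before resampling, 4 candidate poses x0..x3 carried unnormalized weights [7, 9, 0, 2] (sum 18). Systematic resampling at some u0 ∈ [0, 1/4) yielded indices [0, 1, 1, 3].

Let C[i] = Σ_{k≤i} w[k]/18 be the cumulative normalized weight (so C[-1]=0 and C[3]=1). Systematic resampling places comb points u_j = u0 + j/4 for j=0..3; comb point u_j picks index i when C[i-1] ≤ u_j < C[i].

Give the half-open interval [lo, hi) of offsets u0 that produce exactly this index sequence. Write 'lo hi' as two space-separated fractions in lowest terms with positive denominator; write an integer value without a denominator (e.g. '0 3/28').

5/36 1/4

C = [7/18, 8/9, 8/9, 1]
j=0 picked index 0: u0 ∈ [0, 7/18)
j=1 picked index 1: u0 ∈ [5/36, 23/36)
j=2 picked index 1: u0 ∈ [-1/9, 7/18)
j=3 picked index 3: u0 ∈ [5/36, 1/4)
intersection: [5/36, 1/4)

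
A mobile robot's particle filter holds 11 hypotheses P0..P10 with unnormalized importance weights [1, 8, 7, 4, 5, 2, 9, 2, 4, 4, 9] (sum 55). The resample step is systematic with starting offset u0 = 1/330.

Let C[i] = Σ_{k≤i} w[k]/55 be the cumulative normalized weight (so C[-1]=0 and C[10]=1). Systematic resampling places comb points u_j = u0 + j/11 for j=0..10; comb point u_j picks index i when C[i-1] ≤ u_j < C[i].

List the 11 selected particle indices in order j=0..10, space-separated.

C = [1/55, 9/55, 16/55, 4/11, 5/11, 27/55, 36/55, 38/55, 42/55, 46/55, 1]
j=0: u_0=1/330 ∈ [0, 1/55) → index 0
j=1: u_1=31/330 ∈ [1/55, 9/55) → index 1
j=2: u_2=61/330 ∈ [9/55, 16/55) → index 2
j=3: u_3=91/330 ∈ [9/55, 16/55) → index 2
j=4: u_4=11/30 ∈ [4/11, 5/11) → index 4
j=5: u_5=151/330 ∈ [5/11, 27/55) → index 5
j=6: u_6=181/330 ∈ [27/55, 36/55) → index 6
j=7: u_7=211/330 ∈ [27/55, 36/55) → index 6
j=8: u_8=241/330 ∈ [38/55, 42/55) → index 8
j=9: u_9=271/330 ∈ [42/55, 46/55) → index 9
j=10: u_10=301/330 ∈ [46/55, 1) → index 10

0 1 2 2 4 5 6 6 8 9 10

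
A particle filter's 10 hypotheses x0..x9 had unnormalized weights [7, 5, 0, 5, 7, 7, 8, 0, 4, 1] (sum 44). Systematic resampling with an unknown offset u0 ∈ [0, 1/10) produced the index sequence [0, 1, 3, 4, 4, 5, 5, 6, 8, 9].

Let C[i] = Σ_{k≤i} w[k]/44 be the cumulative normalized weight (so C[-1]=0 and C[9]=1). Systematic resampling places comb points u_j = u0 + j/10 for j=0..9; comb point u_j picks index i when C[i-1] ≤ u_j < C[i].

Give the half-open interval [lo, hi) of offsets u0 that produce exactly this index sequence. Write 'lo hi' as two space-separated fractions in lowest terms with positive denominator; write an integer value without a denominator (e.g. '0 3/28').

19/220 1/10

C = [7/44, 3/11, 3/11, 17/44, 6/11, 31/44, 39/44, 39/44, 43/44, 1]
j=0 picked index 0: u0 ∈ [0, 7/44)
j=1 picked index 1: u0 ∈ [13/220, 19/110)
j=2 picked index 3: u0 ∈ [4/55, 41/220)
j=3 picked index 4: u0 ∈ [19/220, 27/110)
j=4 picked index 4: u0 ∈ [-3/220, 8/55)
j=5 picked index 5: u0 ∈ [1/22, 9/44)
j=6 picked index 5: u0 ∈ [-3/55, 23/220)
j=7 picked index 6: u0 ∈ [1/220, 41/220)
j=8 picked index 8: u0 ∈ [19/220, 39/220)
j=9 picked index 9: u0 ∈ [17/220, 1/10)
intersection: [19/220, 1/10)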